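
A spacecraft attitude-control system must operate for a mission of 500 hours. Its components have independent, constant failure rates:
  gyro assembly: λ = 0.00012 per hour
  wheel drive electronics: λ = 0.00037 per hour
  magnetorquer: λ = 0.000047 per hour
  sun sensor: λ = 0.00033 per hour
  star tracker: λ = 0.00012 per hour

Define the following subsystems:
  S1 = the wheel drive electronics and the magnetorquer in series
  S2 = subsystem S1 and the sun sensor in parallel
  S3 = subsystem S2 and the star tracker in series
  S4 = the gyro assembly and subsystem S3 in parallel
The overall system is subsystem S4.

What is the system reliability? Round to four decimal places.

0.9950

R(gyro assembly) = exp(−0.00012 × 500) = 0.941765
R(wheel drive electronics) = exp(−0.00037 × 500) = 0.831104
R(magnetorquer) = exp(−0.000047 × 500) = 0.976774
R(sun sensor) = exp(−0.00033 × 500) = 0.847894
R(star tracker) = exp(−0.00012 × 500) = 0.941765
Series (wheel drive electronics and magnetorquer): 0.831104 × 0.976774 = 0.811801
Parallel ([0.811801] and sun sensor): 1 − (1 − 0.811801)(1 − 0.847894) = 0.971374
Series ([0.971374] and star tracker): 0.971374 × 0.941765 = 0.914806
Parallel (gyro assembly and [0.914806]): 1 − (1 − 0.941765)(1 − 0.914806) = 0.9950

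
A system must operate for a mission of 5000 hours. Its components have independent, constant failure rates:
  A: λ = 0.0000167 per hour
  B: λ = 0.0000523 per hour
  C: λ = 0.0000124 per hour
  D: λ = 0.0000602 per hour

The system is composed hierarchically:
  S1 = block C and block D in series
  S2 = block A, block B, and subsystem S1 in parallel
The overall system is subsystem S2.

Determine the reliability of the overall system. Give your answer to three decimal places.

0.994

R(A) = exp(−0.0000167 × 5000) = 0.91989
R(B) = exp(−0.0000523 × 5000) = 0.76990
R(C) = exp(−0.0000124 × 5000) = 0.93988
R(D) = exp(−0.0000602 × 5000) = 0.74008
Series (C and D): 0.93988 × 0.74008 = 0.69559
Parallel (A, B, and [0.69559]): 1 − (1 − 0.91989)(1 − 0.76990)(1 − 0.69559) = 0.994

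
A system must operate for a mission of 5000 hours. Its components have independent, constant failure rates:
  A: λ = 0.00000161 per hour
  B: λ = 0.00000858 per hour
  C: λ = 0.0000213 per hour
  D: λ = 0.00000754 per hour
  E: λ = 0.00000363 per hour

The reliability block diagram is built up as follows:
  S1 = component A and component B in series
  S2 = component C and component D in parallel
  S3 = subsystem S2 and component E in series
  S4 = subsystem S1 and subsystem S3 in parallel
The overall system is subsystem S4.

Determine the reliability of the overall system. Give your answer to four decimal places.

R(A) = exp(−0.00000161 × 5000) = 0.991982
R(B) = exp(−0.00000858 × 5000) = 0.958007
R(C) = exp(−0.0000213 × 5000) = 0.898975
R(D) = exp(−0.00000754 × 5000) = 0.963002
R(E) = exp(−0.00000363 × 5000) = 0.982014
Series (A and B): 0.991982 × 0.958007 = 0.950326
Parallel (C and D): 1 − (1 − 0.898975)(1 − 0.963002) = 0.996262
Series ([0.996262] and E): 0.996262 × 0.982014 = 0.978343
Parallel ([0.950326] and [0.978343]): 1 − (1 − 0.950326)(1 − 0.978343) = 0.9989

0.9989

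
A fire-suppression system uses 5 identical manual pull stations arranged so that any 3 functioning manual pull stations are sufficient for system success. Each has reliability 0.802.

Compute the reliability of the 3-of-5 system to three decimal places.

R = Σ_{i=3}^{5} C(5,i) p^i (1−p)^{5−i} with p = 0.802
C(5,3)·0.802^3·0.198^2 = 0.20223
C(5,4)·0.802^4·0.198^1 = 0.40957
C(5,5)·0.802^5·0.198^0 = 0.33180
Sum = 0.944

0.944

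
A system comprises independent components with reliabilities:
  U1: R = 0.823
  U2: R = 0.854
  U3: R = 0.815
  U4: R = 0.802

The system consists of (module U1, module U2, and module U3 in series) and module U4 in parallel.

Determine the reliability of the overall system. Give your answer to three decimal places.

0.915

Series (U1, U2, and U3): 0.82300 × 0.85400 × 0.81500 = 0.57282
Parallel ([0.57282] and U4): 1 − (1 − 0.57282)(1 − 0.80200) = 0.915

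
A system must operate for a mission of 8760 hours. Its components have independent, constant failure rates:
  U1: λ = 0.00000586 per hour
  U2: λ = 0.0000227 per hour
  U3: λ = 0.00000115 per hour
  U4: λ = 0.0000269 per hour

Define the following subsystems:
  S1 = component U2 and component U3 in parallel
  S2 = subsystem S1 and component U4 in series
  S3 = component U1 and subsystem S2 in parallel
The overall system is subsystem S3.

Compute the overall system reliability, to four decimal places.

R(U1) = exp(−0.00000586 × 8760) = 0.949962
R(U2) = exp(−0.0000227 × 8760) = 0.819671
R(U3) = exp(−0.00000115 × 8760) = 0.989977
R(U4) = exp(−0.0000269 × 8760) = 0.790062
Parallel (U2 and U3): 1 − (1 − 0.819671)(1 − 0.989977) = 0.998193
Series ([0.998193] and U4): 0.998193 × 0.790062 = 0.788634
Parallel (U1 and [0.788634]): 1 − (1 − 0.949962)(1 − 0.788634) = 0.9894

0.9894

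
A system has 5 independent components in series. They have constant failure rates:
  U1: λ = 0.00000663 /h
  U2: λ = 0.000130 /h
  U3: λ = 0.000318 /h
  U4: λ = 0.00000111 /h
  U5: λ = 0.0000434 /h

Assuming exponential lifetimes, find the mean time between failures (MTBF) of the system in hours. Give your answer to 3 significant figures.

Series of exponential components: λ_sys = Σ λ_i
λ_sys = 0.00000663 + 0.000130 + 0.000318 + 0.00000111 + 0.0000434 = 4.9914e-04 /h
MTBF = 1 / λ_sys = 2000 h

2000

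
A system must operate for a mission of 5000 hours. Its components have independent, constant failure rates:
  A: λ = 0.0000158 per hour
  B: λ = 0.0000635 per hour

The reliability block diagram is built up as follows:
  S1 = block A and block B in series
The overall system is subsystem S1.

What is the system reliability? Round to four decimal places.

R(A) = exp(−0.0000158 × 5000) = 0.924040
R(B) = exp(−0.0000635 × 5000) = 0.727967
Series (A and B): 0.924040 × 0.727967 = 0.6727

0.6727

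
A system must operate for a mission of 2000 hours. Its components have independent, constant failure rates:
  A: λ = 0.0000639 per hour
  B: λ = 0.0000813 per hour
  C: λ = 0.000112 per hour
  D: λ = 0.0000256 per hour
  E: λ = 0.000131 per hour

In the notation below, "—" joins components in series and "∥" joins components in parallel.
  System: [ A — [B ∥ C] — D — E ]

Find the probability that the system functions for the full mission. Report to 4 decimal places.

R(A) = exp(−0.0000639 × 2000) = 0.880029
R(B) = exp(−0.0000813 × 2000) = 0.849931
R(C) = exp(−0.000112 × 2000) = 0.799315
R(D) = exp(−0.0000256 × 2000) = 0.950089
R(E) = exp(−0.000131 × 2000) = 0.769511
Parallel (B and C): 1 − (1 − 0.849931)(1 − 0.799315) = 0.969883
Series (A, [0.969883], D, and E): 0.880029 × 0.969883 × 0.950089 × 0.769511 = 0.6240

0.6240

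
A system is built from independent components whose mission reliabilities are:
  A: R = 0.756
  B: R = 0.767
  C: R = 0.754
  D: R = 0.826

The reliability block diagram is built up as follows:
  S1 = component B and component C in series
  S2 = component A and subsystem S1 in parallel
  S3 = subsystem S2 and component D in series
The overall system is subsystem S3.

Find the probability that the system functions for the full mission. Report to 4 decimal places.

Series (B and C): 0.767000 × 0.754000 = 0.578318
Parallel (A and [0.578318]): 1 − (1 − 0.756000)(1 − 0.578318) = 0.897110
Series ([0.897110] and D): 0.897110 × 0.826000 = 0.7410

0.7410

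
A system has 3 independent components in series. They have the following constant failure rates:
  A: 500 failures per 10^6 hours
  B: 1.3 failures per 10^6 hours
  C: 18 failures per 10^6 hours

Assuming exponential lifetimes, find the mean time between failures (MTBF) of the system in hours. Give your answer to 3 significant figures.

Series of exponential components: λ_sys = Σ λ_i
λ_sys = 0.00050 + 0.0000013 + 0.000018 = 5.1930e-04 /h
MTBF = 1 / λ_sys = 1930 h

1930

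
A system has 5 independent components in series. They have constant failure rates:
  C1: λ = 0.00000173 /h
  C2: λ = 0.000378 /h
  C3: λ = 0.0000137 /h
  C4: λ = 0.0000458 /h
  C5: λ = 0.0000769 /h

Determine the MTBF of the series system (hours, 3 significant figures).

1940

Series of exponential components: λ_sys = Σ λ_i
λ_sys = 0.00000173 + 0.000378 + 0.0000137 + 0.0000458 + 0.0000769 = 5.1613e-04 /h
MTBF = 1 / λ_sys = 1940 h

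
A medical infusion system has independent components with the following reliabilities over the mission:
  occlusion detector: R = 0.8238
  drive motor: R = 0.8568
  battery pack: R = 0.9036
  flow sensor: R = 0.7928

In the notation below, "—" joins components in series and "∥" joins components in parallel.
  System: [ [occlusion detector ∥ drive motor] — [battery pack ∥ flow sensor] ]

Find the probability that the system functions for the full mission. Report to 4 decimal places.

Parallel (occlusion detector and drive motor): 1 − (1 − 0.823800)(1 − 0.856800) = 0.974768
Parallel (battery pack and flow sensor): 1 − (1 − 0.903600)(1 − 0.792800) = 0.980026
Series ([0.974768] and [0.980026]): 0.974768 × 0.980026 = 0.9553

0.9553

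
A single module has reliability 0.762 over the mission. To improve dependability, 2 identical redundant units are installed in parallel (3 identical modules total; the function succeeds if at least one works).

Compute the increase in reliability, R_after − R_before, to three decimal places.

R_before = 0.762
R_after = 1 − (1 − 0.762)^3 = 0.987
ΔR = 0.987 − 0.762 = 0.225

0.225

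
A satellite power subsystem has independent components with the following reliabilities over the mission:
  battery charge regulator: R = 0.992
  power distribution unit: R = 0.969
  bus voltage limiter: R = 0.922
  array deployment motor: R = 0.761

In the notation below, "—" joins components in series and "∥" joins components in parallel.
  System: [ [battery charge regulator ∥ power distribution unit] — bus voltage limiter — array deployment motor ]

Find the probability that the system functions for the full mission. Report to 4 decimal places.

Parallel (battery charge regulator and power distribution unit): 1 − (1 − 0.992000)(1 − 0.969000) = 0.999752
Series ([0.999752], bus voltage limiter, and array deployment motor): 0.999752 × 0.922000 × 0.761000 = 0.7015

0.7015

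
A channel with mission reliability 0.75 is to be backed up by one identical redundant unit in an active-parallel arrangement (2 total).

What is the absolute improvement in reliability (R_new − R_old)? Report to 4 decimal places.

R_before = 0.75
R_after = 1 − (1 − 0.75)^2 = 0.9375
ΔR = 0.9375 − 0.75 = 0.1875

0.1875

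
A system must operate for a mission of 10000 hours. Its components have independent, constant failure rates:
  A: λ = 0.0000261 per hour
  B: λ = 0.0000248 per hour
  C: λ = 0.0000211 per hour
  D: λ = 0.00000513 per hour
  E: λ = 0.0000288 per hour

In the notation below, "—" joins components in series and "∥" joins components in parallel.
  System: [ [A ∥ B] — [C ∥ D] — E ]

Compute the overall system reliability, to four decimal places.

0.7052

R(A) = exp(−0.0000261 × 10000) = 0.770281
R(B) = exp(−0.0000248 × 10000) = 0.780360
R(C) = exp(−0.0000211 × 10000) = 0.809774
R(D) = exp(−0.00000513 × 10000) = 0.949994
R(E) = exp(−0.0000288 × 10000) = 0.749762
Parallel (A and B): 1 − (1 − 0.770281)(1 − 0.780360) = 0.949545
Parallel (C and D): 1 − (1 − 0.809774)(1 − 0.949994) = 0.990488
Series ([0.949545], [0.990488], and E): 0.949545 × 0.990488 × 0.749762 = 0.7052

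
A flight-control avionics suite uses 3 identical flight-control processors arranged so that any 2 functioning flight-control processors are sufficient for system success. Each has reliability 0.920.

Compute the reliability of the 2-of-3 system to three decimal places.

R = Σ_{i=2}^{3} C(3,i) p^i (1−p)^{3−i} with p = 0.920
C(3,2)·0.920^2·0.080^1 = 0.20314
C(3,3)·0.920^3·0.080^0 = 0.77869
Sum = 0.982

0.982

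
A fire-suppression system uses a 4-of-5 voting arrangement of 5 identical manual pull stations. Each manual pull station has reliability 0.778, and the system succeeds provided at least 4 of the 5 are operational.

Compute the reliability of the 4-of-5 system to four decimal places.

R = Σ_{i=4}^{5} C(5,i) p^i (1−p)^{5−i} with p = 0.778
C(5,4)·0.778^4·0.222^1 = 0.406669
C(5,5)·0.778^5·0.222^0 = 0.285035
Sum = 0.6917

0.6917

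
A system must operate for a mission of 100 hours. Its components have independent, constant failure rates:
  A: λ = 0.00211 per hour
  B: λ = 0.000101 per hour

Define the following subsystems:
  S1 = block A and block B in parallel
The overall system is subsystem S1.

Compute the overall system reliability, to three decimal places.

0.998

R(A) = exp(−0.00211 × 100) = 0.80977
R(B) = exp(−0.000101 × 100) = 0.98995
Parallel (A and B): 1 − (1 − 0.80977)(1 − 0.98995) = 0.998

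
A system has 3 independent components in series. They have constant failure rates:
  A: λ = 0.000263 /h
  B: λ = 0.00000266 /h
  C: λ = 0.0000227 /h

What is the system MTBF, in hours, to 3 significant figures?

Series of exponential components: λ_sys = Σ λ_i
λ_sys = 0.000263 + 0.00000266 + 0.0000227 = 2.8836e-04 /h
MTBF = 1 / λ_sys = 3470 h

3470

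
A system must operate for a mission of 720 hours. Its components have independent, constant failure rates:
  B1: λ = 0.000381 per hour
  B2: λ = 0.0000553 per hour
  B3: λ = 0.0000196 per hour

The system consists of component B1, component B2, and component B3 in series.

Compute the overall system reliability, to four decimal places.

R(B1) = exp(−0.000381 × 720) = 0.760089
R(B2) = exp(−0.0000553 × 720) = 0.960966
R(B3) = exp(−0.0000196 × 720) = 0.985987
Series (B1, B2, and B3): 0.760089 × 0.960966 × 0.985987 = 0.7202

0.7202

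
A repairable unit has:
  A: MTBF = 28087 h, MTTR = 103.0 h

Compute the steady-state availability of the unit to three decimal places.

A(A) = MTBF/(MTBF+MTTR) = 28087/(28087+103.0) = 0.996

0.996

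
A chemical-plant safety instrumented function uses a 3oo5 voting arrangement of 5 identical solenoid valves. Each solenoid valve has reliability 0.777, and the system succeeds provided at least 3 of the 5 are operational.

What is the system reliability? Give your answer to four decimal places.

0.9229

R = Σ_{i=3}^{5} C(5,i) p^i (1−p)^{5−i} with p = 0.777
C(5,3)·0.777^3·0.223^2 = 0.233277
C(5,4)·0.777^4·0.223^1 = 0.406405
C(5,5)·0.777^5·0.223^0 = 0.283208
Sum = 0.9229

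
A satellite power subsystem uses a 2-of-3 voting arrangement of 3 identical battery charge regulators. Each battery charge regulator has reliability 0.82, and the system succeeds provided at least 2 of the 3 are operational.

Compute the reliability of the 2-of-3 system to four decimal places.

0.9145

R = Σ_{i=2}^{3} C(3,i) p^i (1−p)^{3−i} with p = 0.82
C(3,2)·0.82^2·0.18^1 = 0.363096
C(3,3)·0.82^3·0.18^0 = 0.551368
Sum = 0.9145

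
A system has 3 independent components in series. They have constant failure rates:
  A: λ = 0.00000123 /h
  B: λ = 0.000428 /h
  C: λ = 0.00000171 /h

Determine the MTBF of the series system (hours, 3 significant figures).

2320

Series of exponential components: λ_sys = Σ λ_i
λ_sys = 0.00000123 + 0.000428 + 0.00000171 = 4.3094e-04 /h
MTBF = 1 / λ_sys = 2320 h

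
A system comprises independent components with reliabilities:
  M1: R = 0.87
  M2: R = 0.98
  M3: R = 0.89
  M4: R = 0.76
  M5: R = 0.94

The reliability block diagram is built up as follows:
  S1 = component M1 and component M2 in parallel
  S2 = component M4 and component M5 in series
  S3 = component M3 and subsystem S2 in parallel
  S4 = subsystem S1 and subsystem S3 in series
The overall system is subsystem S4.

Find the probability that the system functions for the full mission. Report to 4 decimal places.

0.9661

Parallel (M1 and M2): 1 − (1 − 0.870000)(1 − 0.980000) = 0.997400
Series (M4 and M5): 0.760000 × 0.940000 = 0.714400
Parallel (M3 and [0.714400]): 1 − (1 − 0.890000)(1 − 0.714400) = 0.968584
Series ([0.997400] and [0.968584]): 0.997400 × 0.968584 = 0.9661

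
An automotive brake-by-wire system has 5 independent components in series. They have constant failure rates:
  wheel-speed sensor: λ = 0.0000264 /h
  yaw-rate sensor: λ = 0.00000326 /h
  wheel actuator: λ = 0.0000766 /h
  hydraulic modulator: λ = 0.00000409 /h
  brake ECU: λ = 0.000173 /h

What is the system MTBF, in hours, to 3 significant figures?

3530

Series of exponential components: λ_sys = Σ λ_i
λ_sys = 0.0000264 + 0.00000326 + 0.0000766 + 0.00000409 + 0.000173 = 2.8335e-04 /h
MTBF = 1 / λ_sys = 3530 h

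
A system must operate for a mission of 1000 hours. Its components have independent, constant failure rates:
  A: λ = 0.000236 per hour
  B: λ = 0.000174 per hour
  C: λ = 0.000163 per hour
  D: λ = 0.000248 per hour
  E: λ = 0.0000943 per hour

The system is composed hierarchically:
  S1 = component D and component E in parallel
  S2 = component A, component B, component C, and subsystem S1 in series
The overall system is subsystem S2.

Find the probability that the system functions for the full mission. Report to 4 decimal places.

R(A) = exp(−0.000236 × 1000) = 0.789781
R(B) = exp(−0.000174 × 1000) = 0.840297
R(C) = exp(−0.000163 × 1000) = 0.849591
R(D) = exp(−0.000248 × 1000) = 0.780360
R(E) = exp(−0.0000943 × 1000) = 0.910010
Parallel (D and E): 1 − (1 − 0.780360)(1 − 0.910010) = 0.980235
Series (A, B, C, and [0.980235]): 0.789781 × 0.840297 × 0.849591 × 0.980235 = 0.5527

0.5527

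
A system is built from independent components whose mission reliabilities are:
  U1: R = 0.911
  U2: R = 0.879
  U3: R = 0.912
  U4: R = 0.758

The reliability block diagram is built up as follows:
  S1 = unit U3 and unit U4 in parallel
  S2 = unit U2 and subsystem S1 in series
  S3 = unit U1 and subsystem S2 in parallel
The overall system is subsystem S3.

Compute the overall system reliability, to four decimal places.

Parallel (U3 and U4): 1 − (1 − 0.912000)(1 − 0.758000) = 0.978704
Series (U2 and [0.978704]): 0.879000 × 0.978704 = 0.860281
Parallel (U1 and [0.860281]): 1 − (1 − 0.911000)(1 − 0.860281) = 0.9876

0.9876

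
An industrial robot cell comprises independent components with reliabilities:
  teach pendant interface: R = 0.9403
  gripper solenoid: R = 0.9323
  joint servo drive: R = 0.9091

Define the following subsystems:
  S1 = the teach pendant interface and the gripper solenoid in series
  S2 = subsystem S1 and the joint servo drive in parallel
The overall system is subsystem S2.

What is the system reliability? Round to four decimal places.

Series (teach pendant interface and gripper solenoid): 0.940300 × 0.932300 = 0.876642
Parallel ([0.876642] and joint servo drive): 1 − (1 − 0.876642)(1 − 0.909100) = 0.9888

0.9888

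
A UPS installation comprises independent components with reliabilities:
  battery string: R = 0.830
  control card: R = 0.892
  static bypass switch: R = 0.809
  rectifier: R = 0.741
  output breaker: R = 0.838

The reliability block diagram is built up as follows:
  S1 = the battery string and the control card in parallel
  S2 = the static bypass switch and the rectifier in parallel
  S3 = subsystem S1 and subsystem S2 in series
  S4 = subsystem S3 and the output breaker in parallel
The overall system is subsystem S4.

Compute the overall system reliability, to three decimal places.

0.989

Parallel (battery string and control card): 1 − (1 − 0.83000)(1 − 0.89200) = 0.98164
Parallel (static bypass switch and rectifier): 1 − (1 − 0.80900)(1 − 0.74100) = 0.95053
Series ([0.98164] and [0.95053]): 0.98164 × 0.95053 = 0.93308
Parallel ([0.93308] and output breaker): 1 − (1 − 0.93308)(1 − 0.83800) = 0.989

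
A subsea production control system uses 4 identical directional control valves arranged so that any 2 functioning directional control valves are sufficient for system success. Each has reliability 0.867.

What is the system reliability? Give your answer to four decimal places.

R = Σ_{i=2}^{4} C(4,i) p^i (1−p)^{4−i} with p = 0.867
C(4,2)·0.867^2·0.133^2 = 0.079780
C(4,3)·0.867^3·0.133^1 = 0.346712
C(4,4)·0.867^4·0.133^0 = 0.565036
Sum = 0.9915

0.9915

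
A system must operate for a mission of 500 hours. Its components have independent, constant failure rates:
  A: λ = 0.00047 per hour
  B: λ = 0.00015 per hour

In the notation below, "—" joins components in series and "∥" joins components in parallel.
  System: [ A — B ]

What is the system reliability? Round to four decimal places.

R(A) = exp(−0.00047 × 500) = 0.790571
R(B) = exp(−0.00015 × 500) = 0.927743
Series (A and B): 0.790571 × 0.927743 = 0.7334

0.7334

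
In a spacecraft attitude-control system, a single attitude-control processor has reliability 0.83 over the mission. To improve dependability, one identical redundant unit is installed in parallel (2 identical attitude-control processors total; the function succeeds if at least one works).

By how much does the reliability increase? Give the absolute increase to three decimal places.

R_before = 0.83
R_after = 1 − (1 − 0.83)^2 = 0.971
ΔR = 0.971 − 0.83 = 0.141

0.141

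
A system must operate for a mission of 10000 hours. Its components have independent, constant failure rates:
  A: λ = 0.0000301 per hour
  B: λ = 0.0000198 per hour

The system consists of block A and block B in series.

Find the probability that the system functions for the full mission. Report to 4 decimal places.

R(A) = exp(−0.0000301 × 10000) = 0.740078
R(B) = exp(−0.0000198 × 10000) = 0.820370
Series (A and B): 0.740078 × 0.820370 = 0.6071

0.6071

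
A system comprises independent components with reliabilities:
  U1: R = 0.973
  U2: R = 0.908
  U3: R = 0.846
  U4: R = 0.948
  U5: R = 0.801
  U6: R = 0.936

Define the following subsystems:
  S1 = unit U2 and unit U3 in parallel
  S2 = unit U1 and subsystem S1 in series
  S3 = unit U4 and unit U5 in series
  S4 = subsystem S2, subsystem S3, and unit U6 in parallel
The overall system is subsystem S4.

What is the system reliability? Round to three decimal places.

0.999

Parallel (U2 and U3): 1 − (1 − 0.90800)(1 − 0.84600) = 0.98583
Series (U1 and [0.98583]): 0.97300 × 0.98583 = 0.95921
Series (U4 and U5): 0.94800 × 0.80100 = 0.75935
Parallel ([0.95921], [0.75935], and U6): 1 − (1 − 0.95921)(1 − 0.75935)(1 − 0.93600) = 0.999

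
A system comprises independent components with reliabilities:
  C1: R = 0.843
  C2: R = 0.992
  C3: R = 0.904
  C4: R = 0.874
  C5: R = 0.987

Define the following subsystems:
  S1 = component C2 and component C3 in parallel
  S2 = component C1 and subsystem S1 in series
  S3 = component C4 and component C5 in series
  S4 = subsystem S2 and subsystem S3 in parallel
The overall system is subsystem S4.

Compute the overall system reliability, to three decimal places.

Parallel (C2 and C3): 1 − (1 − 0.99200)(1 − 0.90400) = 0.99923
Series (C1 and [0.99923]): 0.84300 × 0.99923 = 0.84235
Series (C4 and C5): 0.87400 × 0.98700 = 0.86264
Parallel ([0.84235] and [0.86264]): 1 − (1 − 0.84235)(1 − 0.86264) = 0.978

0.978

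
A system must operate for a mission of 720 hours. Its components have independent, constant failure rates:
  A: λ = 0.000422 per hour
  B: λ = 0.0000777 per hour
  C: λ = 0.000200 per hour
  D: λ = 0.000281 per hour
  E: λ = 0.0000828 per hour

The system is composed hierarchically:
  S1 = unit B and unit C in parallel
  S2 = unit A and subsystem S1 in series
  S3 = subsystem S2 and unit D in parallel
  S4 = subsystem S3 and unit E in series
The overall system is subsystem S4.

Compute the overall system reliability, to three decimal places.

0.896

R(A) = exp(−0.000422 × 720) = 0.73798
R(B) = exp(−0.0000777 × 720) = 0.94559
R(C) = exp(−0.000200 × 720) = 0.86589
R(D) = exp(−0.000281 × 720) = 0.81683
R(E) = exp(−0.0000828 × 720) = 0.94213
Parallel (B and C): 1 − (1 − 0.94559)(1 − 0.86589) = 0.99270
Series (A and [0.99270]): 0.73798 × 0.99270 = 0.73259
Parallel ([0.73259] and D): 1 − (1 − 0.73259)(1 − 0.81683) = 0.95102
Series ([0.95102] and E): 0.95102 × 0.94213 = 0.896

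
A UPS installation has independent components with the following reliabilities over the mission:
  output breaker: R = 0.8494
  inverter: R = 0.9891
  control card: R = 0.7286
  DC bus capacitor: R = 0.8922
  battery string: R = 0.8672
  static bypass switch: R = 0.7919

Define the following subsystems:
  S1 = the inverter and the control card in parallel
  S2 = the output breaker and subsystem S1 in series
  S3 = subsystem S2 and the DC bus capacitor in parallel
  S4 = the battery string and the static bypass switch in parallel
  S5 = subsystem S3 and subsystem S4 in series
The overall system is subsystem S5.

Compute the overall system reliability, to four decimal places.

0.9563

Parallel (inverter and control card): 1 − (1 − 0.989100)(1 − 0.728600) = 0.997042
Series (output breaker and [0.997042]): 0.849400 × 0.997042 = 0.846887
Parallel ([0.846887] and DC bus capacitor): 1 − (1 − 0.846887)(1 − 0.892200) = 0.983494
Parallel (battery string and static bypass switch): 1 − (1 − 0.867200)(1 − 0.791900) = 0.972364
Series ([0.983494] and [0.972364]): 0.983494 × 0.972364 = 0.9563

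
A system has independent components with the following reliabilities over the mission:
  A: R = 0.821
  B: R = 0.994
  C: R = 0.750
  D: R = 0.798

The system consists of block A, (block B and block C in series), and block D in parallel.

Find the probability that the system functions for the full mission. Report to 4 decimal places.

0.9908

Series (B and C): 0.994000 × 0.750000 = 0.745500
Parallel (A, [0.745500], and D): 1 − (1 − 0.821000)(1 − 0.745500)(1 − 0.798000) = 0.9908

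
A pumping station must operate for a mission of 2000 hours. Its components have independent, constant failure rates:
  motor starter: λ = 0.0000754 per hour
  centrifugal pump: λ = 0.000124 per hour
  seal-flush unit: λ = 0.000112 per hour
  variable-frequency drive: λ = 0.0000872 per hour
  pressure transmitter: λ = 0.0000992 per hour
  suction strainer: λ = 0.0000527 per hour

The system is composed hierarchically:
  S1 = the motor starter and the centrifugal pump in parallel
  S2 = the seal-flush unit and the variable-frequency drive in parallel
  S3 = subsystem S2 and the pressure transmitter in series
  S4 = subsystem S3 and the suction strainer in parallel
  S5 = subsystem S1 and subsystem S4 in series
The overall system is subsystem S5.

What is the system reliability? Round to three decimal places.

0.949

R(motor starter) = exp(−0.0000754 × 2000) = 0.86002
R(centrifugal pump) = exp(−0.000124 × 2000) = 0.78036
R(seal-flush unit) = exp(−0.000112 × 2000) = 0.79932
R(variable-frequency drive) = exp(−0.0000872 × 2000) = 0.83996
R(pressure transmitter) = exp(−0.0000992 × 2000) = 0.82004
R(suction strainer) = exp(−0.0000527 × 2000) = 0.89996
Parallel (motor starter and centrifugal pump): 1 − (1 − 0.86002)(1 − 0.78036) = 0.96925
Parallel (seal-flush unit and variable-frequency drive): 1 − (1 − 0.79932)(1 − 0.83996) = 0.96788
Series ([0.96788] and pressure transmitter): 0.96788 × 0.82004 = 0.79370
Parallel ([0.79370] and suction strainer): 1 − (1 − 0.79370)(1 − 0.89996) = 0.97936
Series ([0.96925] and [0.97936]): 0.96925 × 0.97936 = 0.949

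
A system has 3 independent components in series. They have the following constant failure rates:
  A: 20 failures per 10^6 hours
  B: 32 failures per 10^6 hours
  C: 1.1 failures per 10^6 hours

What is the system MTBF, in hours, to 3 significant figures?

18800

Series of exponential components: λ_sys = Σ λ_i
λ_sys = 0.000020 + 0.000032 + 0.0000011 = 5.3100e-05 /h
MTBF = 1 / λ_sys = 18800 h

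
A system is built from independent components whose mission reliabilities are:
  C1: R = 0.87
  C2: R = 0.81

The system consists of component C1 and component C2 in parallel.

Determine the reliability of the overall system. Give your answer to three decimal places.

0.975

Parallel (C1 and C2): 1 − (1 − 0.87000)(1 − 0.81000) = 0.975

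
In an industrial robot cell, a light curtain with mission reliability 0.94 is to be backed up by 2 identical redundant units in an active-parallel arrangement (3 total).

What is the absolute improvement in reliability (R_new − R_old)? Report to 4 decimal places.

0.0598

R_before = 0.94
R_after = 1 − (1 − 0.94)^3 = 0.9998
ΔR = 0.9998 − 0.94 = 0.0598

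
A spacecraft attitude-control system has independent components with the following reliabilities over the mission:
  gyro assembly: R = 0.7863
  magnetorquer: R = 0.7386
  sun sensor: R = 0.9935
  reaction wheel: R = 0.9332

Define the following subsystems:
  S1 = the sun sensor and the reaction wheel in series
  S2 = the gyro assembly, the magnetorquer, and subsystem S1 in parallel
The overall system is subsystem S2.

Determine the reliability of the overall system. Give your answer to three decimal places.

Series (sun sensor and reaction wheel): 0.99350 × 0.93320 = 0.92713
Parallel (gyro assembly, magnetorquer, and [0.92713]): 1 − (1 − 0.78630)(1 − 0.73860)(1 − 0.92713) = 0.996

0.996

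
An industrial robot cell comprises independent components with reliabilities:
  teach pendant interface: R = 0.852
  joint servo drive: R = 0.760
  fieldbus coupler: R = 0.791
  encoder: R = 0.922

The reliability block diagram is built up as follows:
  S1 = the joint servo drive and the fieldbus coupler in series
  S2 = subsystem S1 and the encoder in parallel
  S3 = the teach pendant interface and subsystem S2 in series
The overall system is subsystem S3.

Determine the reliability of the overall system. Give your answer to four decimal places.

Series (joint servo drive and fieldbus coupler): 0.760000 × 0.791000 = 0.601160
Parallel ([0.601160] and encoder): 1 − (1 − 0.601160)(1 − 0.922000) = 0.968890
Series (teach pendant interface and [0.968890]): 0.852000 × 0.968890 = 0.8255

0.8255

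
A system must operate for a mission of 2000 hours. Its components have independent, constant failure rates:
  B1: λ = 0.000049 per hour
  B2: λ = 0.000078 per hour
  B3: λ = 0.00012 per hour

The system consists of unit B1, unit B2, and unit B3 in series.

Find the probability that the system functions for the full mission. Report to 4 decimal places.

R(B1) = exp(−0.000049 × 2000) = 0.906649
R(B2) = exp(−0.000078 × 2000) = 0.855559
R(B3) = exp(−0.00012 × 2000) = 0.786628
Series (B1, B2, and B3): 0.906649 × 0.855559 × 0.786628 = 0.6102

0.6102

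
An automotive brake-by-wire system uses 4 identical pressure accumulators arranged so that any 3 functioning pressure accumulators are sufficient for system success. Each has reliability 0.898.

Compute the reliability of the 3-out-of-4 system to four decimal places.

0.9457

R = Σ_{i=3}^{4} C(4,i) p^i (1−p)^{4−i} with p = 0.898
C(4,3)·0.898^3·0.102^1 = 0.295454
C(4,4)·0.898^4·0.102^0 = 0.650287
Sum = 0.9457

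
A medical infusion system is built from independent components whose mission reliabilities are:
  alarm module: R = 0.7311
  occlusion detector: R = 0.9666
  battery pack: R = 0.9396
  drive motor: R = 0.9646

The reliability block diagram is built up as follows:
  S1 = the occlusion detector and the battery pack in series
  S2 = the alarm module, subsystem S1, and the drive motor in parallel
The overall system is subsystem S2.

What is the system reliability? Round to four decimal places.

Series (occlusion detector and battery pack): 0.966600 × 0.939600 = 0.908217
Parallel (alarm module, [0.908217], and drive motor): 1 − (1 − 0.731100)(1 − 0.908217)(1 − 0.964600) = 0.9991

0.9991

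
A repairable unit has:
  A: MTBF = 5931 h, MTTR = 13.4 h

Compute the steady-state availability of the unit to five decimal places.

A(A) = MTBF/(MTBF+MTTR) = 5931/(5931+13.4) = 0.99775

0.99775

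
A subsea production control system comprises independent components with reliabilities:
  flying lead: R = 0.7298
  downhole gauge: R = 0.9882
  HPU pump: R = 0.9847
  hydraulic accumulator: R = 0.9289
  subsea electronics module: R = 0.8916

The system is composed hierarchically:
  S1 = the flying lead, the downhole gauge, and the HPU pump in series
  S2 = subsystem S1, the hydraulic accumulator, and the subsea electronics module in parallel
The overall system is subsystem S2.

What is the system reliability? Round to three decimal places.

0.998

Series (flying lead, downhole gauge, and HPU pump): 0.72980 × 0.98820 × 0.98470 = 0.71015
Parallel ([0.71015], hydraulic accumulator, and subsea electronics module): 1 − (1 − 0.71015)(1 − 0.92890)(1 − 0.89160) = 0.998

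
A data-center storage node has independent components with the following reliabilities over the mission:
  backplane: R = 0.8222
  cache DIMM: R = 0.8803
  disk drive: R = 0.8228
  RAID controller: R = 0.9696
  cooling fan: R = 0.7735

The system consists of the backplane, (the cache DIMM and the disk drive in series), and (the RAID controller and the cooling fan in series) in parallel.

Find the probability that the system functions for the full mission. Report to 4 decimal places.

0.9877

Series (cache DIMM and disk drive): 0.880300 × 0.822800 = 0.724311
Series (RAID controller and cooling fan): 0.969600 × 0.773500 = 0.749986
Parallel (backplane, [0.724311], and [0.749986]): 1 − (1 − 0.822200)(1 − 0.724311)(1 − 0.749986) = 0.9877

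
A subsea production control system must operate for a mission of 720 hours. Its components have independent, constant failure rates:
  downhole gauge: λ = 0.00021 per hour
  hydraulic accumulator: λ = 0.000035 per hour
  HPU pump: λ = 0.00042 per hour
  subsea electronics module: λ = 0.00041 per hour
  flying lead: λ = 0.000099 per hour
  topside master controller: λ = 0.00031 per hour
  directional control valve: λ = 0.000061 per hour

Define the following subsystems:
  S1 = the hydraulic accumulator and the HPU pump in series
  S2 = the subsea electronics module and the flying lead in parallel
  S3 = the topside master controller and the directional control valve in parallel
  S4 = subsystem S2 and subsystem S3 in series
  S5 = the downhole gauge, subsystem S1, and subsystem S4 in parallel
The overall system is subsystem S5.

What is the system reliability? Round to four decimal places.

0.9990

R(downhole gauge) = exp(−0.00021 × 720) = 0.859676
R(hydraulic accumulator) = exp(−0.000035 × 720) = 0.975115
R(HPU pump) = exp(−0.00042 × 720) = 0.739042
R(subsea electronics module) = exp(−0.00041 × 720) = 0.744383
R(flying lead) = exp(−0.000099 × 720) = 0.931201
R(topside master controller) = exp(−0.00031 × 720) = 0.799955
R(directional control valve) = exp(−0.000061 × 720) = 0.957031
Series (hydraulic accumulator and HPU pump): 0.975115 × 0.739042 = 0.720651
Parallel (subsea electronics module and flying lead): 1 − (1 − 0.744383)(1 − 0.931201) = 0.982414
Parallel (topside master controller and directional control valve): 1 − (1 − 0.799955)(1 − 0.957031) = 0.991404
Series ([0.982414] and [0.991404]): 0.982414 × 0.991404 = 0.973969
Parallel (downhole gauge, [0.720651], and [0.973969]): 1 − (1 − 0.859676)(1 − 0.720651)(1 − 0.973969) = 0.9990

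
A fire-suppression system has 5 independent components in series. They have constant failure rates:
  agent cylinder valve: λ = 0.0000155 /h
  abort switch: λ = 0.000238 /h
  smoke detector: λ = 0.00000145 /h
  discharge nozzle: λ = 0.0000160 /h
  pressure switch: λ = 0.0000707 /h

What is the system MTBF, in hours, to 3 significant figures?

2930

Series of exponential components: λ_sys = Σ λ_i
λ_sys = 0.0000155 + 0.000238 + 0.00000145 + 0.0000160 + 0.0000707 = 3.4165e-04 /h
MTBF = 1 / λ_sys = 2930 h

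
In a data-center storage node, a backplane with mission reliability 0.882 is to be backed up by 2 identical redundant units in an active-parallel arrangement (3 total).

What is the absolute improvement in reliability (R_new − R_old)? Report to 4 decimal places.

0.1164

R_before = 0.882
R_after = 1 − (1 − 0.882)^3 = 0.9984
ΔR = 0.9984 − 0.882 = 0.1164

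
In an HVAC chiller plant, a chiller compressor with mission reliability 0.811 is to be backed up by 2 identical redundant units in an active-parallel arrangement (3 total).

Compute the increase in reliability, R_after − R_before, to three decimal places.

R_before = 0.811
R_after = 1 − (1 − 0.811)^3 = 0.993
ΔR = 0.993 − 0.811 = 0.182

0.182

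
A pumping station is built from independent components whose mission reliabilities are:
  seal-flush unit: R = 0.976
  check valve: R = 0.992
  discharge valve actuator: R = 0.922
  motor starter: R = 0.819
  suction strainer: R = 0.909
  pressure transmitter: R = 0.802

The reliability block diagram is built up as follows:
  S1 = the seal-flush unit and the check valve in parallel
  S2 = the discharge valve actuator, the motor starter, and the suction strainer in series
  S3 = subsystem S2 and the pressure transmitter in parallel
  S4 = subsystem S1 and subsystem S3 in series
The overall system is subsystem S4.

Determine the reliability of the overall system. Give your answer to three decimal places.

0.938

Parallel (seal-flush unit and check valve): 1 − (1 − 0.97600)(1 − 0.99200) = 0.99981
Series (discharge valve actuator, motor starter, and suction strainer): 0.92200 × 0.81900 × 0.90900 = 0.68640
Parallel ([0.68640] and pressure transmitter): 1 − (1 − 0.68640)(1 − 0.80200) = 0.93791
Series ([0.99981] and [0.93791]): 0.99981 × 0.93791 = 0.938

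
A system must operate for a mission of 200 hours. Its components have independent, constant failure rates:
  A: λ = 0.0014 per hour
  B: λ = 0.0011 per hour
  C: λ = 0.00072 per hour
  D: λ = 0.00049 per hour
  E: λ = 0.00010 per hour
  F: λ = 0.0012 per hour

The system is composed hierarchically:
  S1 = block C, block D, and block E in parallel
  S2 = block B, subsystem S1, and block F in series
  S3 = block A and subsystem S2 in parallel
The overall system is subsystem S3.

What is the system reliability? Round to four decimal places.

0.9099

R(A) = exp(−0.0014 × 200) = 0.755784
R(B) = exp(−0.0011 × 200) = 0.802519
R(C) = exp(−0.00072 × 200) = 0.865888
R(D) = exp(−0.00049 × 200) = 0.906649
R(E) = exp(−0.00010 × 200) = 0.980199
R(F) = exp(−0.0012 × 200) = 0.786628
Parallel (C, D, and E): 1 − (1 − 0.865888)(1 − 0.906649)(1 − 0.980199) = 0.999752
Series (B, [0.999752], and F): 0.802519 × 0.999752 × 0.786628 = 0.631127
Parallel (A and [0.631127]): 1 − (1 − 0.755784)(1 − 0.631127) = 0.9099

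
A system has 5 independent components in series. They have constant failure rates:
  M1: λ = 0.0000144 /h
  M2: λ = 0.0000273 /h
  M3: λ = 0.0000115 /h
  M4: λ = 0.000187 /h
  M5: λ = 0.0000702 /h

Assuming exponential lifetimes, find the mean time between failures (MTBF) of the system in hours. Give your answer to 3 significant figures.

Series of exponential components: λ_sys = Σ λ_i
λ_sys = 0.0000144 + 0.0000273 + 0.0000115 + 0.000187 + 0.0000702 = 3.1040e-04 /h
MTBF = 1 / λ_sys = 3220 h

3220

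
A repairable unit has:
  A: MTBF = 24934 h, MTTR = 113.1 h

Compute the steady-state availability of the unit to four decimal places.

0.9955

A(A) = MTBF/(MTBF+MTTR) = 24934/(24934+113.1) = 0.9955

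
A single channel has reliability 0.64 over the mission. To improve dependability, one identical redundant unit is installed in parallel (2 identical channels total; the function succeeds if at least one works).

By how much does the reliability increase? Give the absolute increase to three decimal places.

R_before = 0.64
R_after = 1 − (1 − 0.64)^2 = 0.870
ΔR = 0.870 − 0.64 = 0.230

0.230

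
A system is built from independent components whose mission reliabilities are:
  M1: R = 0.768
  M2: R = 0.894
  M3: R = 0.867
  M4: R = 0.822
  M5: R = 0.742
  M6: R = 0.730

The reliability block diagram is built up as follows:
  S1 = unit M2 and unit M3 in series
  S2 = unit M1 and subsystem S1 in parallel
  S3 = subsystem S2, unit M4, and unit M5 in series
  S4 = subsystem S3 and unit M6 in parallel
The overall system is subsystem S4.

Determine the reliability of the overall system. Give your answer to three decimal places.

0.886

Series (M2 and M3): 0.89400 × 0.86700 = 0.77510
Parallel (M1 and [0.77510]): 1 − (1 − 0.76800)(1 − 0.77510) = 0.94782
Series ([0.94782], M4, and M5): 0.94782 × 0.82200 × 0.74200 = 0.57810
Parallel ([0.57810] and M6): 1 − (1 − 0.57810)(1 − 0.73000) = 0.886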